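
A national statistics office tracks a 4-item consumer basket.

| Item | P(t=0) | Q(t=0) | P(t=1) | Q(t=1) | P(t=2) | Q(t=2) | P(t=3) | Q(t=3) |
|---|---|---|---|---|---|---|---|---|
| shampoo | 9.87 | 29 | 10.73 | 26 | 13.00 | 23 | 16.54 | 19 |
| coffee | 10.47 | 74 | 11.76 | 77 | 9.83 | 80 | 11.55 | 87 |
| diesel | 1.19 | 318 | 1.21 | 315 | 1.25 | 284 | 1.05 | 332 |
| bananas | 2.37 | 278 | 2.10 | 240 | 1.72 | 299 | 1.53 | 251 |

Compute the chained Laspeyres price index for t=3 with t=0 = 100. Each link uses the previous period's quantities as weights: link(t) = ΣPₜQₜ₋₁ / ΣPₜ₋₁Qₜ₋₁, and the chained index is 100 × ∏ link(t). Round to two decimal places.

Link t=0→t=1:
ΣP(t=1)Q(t=0) = 10.73×29 + 11.76×74 + 1.21×318 + 2.10×278 = 311.17 + 870.24 + 384.78 + 583.8 = 2149.99
ΣP(t=0)Q(t=0) = 9.87×29 + 10.47×74 + 1.19×318 + 2.37×278 = 286.23 + 774.78 + 378.42 + 658.86 = 2098.29
link = 2149.99/2098.29 = 1.024639
Link t=1→t=2:
ΣP(t=2)Q(t=1) = 13.00×26 + 9.83×77 + 1.25×315 + 1.72×240 = 338 + 756.91 + 393.75 + 412.8 = 1901.46
ΣP(t=1)Q(t=1) = 10.73×26 + 11.76×77 + 1.21×315 + 2.10×240 = 278.98 + 905.52 + 381.15 + 504 = 2069.65
link = 1901.46/2069.65 = 0.918735
Link t=2→t=3:
ΣP(t=3)Q(t=2) = 16.54×23 + 11.55×80 + 1.05×284 + 1.53×299 = 380.42 + 924 + 298.2 + 457.47 = 2060.09
ΣP(t=2)Q(t=2) = 13.00×23 + 9.83×80 + 1.25×284 + 1.72×299 = 299 + 786.4 + 355 + 514.28 = 1954.68
link = 2060.09/1954.68 = 1.053927
Chained index = 100 × 1.024639 × 0.918735 × 1.053927 = 99.2137

99.21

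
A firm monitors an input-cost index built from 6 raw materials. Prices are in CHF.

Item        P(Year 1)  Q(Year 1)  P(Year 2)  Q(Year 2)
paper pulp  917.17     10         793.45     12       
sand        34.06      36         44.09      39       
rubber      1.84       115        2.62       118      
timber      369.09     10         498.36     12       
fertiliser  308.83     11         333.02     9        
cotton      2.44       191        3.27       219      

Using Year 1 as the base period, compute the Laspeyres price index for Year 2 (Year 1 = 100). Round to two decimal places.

Laspeyres price index uses base-period quantities as weights.
ΣP(Year 2)·Q(Year 1) = 793.45×10 + 44.09×36 + 2.62×115 + 498.36×10 + 333.02×11 + 3.27×191 = 7934.5 + 1587.24 + 301.3 + 4983.6 + 3663.22 + 624.57 = 19094.43
ΣP(Year 1)·Q(Year 1) = 917.17×10 + 34.06×36 + 1.84×115 + 369.09×10 + 308.83×11 + 2.44×191 = 9171.7 + 1226.16 + 211.6 + 3690.9 + 3397.13 + 466.04 = 18163.53
Index = 19094.43 / 18163.53 × 100 = 105.1251

105.13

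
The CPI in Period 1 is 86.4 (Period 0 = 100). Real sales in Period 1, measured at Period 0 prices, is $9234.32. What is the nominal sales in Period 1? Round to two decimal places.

Nominal = Real × (Index/100) = 9234.32 × (86.4/100)
        = 9234.32 × 0.864 = 7978.4525

7978.45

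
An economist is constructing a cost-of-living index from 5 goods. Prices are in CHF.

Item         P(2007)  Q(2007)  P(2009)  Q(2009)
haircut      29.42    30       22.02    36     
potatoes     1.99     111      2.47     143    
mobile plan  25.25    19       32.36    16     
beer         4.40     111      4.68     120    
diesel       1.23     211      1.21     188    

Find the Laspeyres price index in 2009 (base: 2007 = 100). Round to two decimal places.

99.71

Laspeyres price index uses base-period quantities as weights.
ΣP(2009)·Q(2007) = 22.02×30 + 2.47×111 + 32.36×19 + 4.68×111 + 1.21×211 = 660.6 + 274.17 + 614.84 + 519.48 + 255.31 = 2324.4
ΣP(2007)·Q(2007) = 29.42×30 + 1.99×111 + 25.25×19 + 4.40×111 + 1.23×211 = 882.6 + 220.89 + 479.75 + 488.4 + 259.53 = 2331.17
Index = 2324.4 / 2331.17 × 100 = 99.7096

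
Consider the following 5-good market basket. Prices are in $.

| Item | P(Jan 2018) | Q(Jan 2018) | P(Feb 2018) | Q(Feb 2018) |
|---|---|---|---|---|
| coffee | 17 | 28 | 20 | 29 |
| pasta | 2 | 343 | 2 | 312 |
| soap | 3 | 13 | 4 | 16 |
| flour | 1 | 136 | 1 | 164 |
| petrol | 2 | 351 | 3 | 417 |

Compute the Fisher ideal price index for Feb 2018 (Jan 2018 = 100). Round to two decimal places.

123.00

Laspeyres component (base-period weights):
ΣP(Feb 2018)Q(Jan 2018) = 20×28 + 2×343 + 4×13 + 1×136 + 3×351 = 560 + 686 + 52 + 136 + 1053 = 2487
ΣP(Jan 2018)Q(Jan 2018) = 17×28 + 2×343 + 3×13 + 1×136 + 2×351 = 476 + 686 + 39 + 136 + 702 = 2039
L = 2487 / 2039 × 100 = 121.9716
Paasche component (current-period weights):
ΣP(Feb 2018)Q(Feb 2018) = 20×29 + 2×312 + 4×16 + 1×164 + 3×417 = 580 + 624 + 64 + 164 + 1251 = 2683
ΣP(Jan 2018)Q(Feb 2018) = 17×29 + 2×312 + 3×16 + 1×164 + 2×417 = 493 + 624 + 48 + 164 + 834 = 2163
P = 2683 / 2163 × 100 = 124.0407
Fisher = √(L × P) = √(121.9716 × 124.0407) = 123.0018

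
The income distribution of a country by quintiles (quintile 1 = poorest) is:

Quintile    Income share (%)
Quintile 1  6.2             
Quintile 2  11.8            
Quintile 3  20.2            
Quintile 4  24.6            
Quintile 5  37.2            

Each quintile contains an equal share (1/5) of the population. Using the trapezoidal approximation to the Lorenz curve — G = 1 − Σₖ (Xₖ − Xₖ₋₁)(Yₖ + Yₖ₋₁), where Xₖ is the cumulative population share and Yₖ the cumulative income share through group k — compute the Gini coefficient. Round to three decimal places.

0.299

Cumulative income shares Yₖ: 0.0620, 0.1800, 0.3820, 0.6280, 1.0000
Σ (Xₖ−Xₖ₋₁)(Yₖ+Yₖ₋₁) = (1/5)(0.0620+0.0000) + (1/5)(0.1800+0.0620) + (1/5)(0.3820+0.1800) + (1/5)(0.6280+0.3820) + (1/5)(1.0000+0.6280)
  = 0.0124 + 0.0484 + 0.1124 + 0.2020 + 0.3256 = 0.7008
G = 1 − 0.7008 = 0.2992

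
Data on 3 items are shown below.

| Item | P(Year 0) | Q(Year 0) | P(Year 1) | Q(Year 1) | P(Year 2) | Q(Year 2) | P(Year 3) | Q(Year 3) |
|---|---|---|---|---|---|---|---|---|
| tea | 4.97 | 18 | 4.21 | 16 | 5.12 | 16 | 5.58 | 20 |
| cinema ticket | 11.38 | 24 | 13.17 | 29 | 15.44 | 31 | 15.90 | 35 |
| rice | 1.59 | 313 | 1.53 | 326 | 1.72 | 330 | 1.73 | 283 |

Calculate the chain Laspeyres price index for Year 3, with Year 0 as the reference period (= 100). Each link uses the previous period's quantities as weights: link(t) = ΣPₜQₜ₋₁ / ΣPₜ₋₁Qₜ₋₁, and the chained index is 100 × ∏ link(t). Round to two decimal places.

118.99

Link Year 0→Year 1:
ΣP(Year 1)Q(Year 0) = 4.21×18 + 13.17×24 + 1.53×313 = 75.78 + 316.08 + 478.89 = 870.75
ΣP(Year 0)Q(Year 0) = 4.97×18 + 11.38×24 + 1.59×313 = 89.46 + 273.12 + 497.67 = 860.25
link = 870.75/860.25 = 1.012206
Link Year 1→Year 2:
ΣP(Year 2)Q(Year 1) = 5.12×16 + 15.44×29 + 1.72×326 = 81.92 + 447.76 + 560.72 = 1090.4
ΣP(Year 1)Q(Year 1) = 4.21×16 + 13.17×29 + 1.53×326 = 67.36 + 381.93 + 498.78 = 948.07
link = 1090.4/948.07 = 1.150126
Link Year 2→Year 3:
ΣP(Year 3)Q(Year 2) = 5.58×16 + 15.90×31 + 1.73×330 = 89.28 + 492.9 + 570.9 = 1153.08
ΣP(Year 2)Q(Year 2) = 5.12×16 + 15.44×31 + 1.72×330 = 81.92 + 478.64 + 567.6 = 1128.16
link = 1153.08/1128.16 = 1.022089
Chained index = 100 × 1.012206 × 1.150126 × 1.022089 = 118.9880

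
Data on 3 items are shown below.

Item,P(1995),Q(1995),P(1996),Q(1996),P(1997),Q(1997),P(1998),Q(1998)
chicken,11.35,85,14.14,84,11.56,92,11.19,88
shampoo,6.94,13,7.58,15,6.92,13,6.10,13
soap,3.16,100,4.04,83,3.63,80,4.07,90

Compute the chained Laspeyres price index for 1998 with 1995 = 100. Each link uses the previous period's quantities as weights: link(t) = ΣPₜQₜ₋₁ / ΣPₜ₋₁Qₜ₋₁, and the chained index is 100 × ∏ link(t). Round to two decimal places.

103.84

Link 1995→1996:
ΣP(1996)Q(1995) = 14.14×85 + 7.58×13 + 4.04×100 = 1201.9 + 98.54 + 404 = 1704.44
ΣP(1995)Q(1995) = 11.35×85 + 6.94×13 + 3.16×100 = 964.75 + 90.22 + 316 = 1370.97
link = 1704.44/1370.97 = 1.243237
Link 1996→1997:
ΣP(1997)Q(1996) = 11.56×84 + 6.92×15 + 3.63×83 = 971.04 + 103.8 + 301.29 = 1376.13
ΣP(1996)Q(1996) = 14.14×84 + 7.58×15 + 4.04×83 = 1187.76 + 113.7 + 335.32 = 1636.78
link = 1376.13/1636.78 = 0.840754
Link 1997→1998:
ΣP(1998)Q(1997) = 11.19×92 + 6.10×13 + 4.07×80 = 1029.48 + 79.3 + 325.6 = 1434.38
ΣP(1997)Q(1997) = 11.56×92 + 6.92×13 + 3.63×80 = 1063.52 + 89.96 + 290.4 = 1443.88
link = 1434.38/1443.88 = 0.993421
Chained index = 100 × 1.243237 × 0.840754 × 0.993421 = 103.8379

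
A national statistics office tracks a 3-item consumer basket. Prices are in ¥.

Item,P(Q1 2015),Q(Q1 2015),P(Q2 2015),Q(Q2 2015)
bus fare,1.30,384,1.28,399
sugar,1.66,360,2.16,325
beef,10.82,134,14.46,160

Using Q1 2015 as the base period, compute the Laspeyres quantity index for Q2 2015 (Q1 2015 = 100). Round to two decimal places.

Laspeyres quantity index uses base-period prices as weights.
ΣP(Q1 2015)·Q(Q2 2015) = 1.30×399 + 1.66×325 + 10.82×160 = 518.7 + 539.5 + 1731.2 = 2789.4
ΣP(Q1 2015)·Q(Q1 2015) = 1.30×384 + 1.66×360 + 10.82×134 = 499.2 + 597.6 + 1449.88 = 2546.68
Index = 2789.4 / 2546.68 × 100 = 109.5308

109.53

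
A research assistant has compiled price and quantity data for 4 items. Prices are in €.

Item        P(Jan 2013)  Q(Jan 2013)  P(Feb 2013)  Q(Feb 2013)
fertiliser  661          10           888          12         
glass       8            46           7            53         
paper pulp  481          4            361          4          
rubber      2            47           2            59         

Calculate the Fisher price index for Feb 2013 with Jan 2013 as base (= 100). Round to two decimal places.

Laspeyres component (base-period weights):
ΣP(Feb 2013)Q(Jan 2013) = 888×10 + 7×46 + 361×4 + 2×47 = 8880 + 322 + 1444 + 94 = 10740
ΣP(Jan 2013)Q(Jan 2013) = 661×10 + 8×46 + 481×4 + 2×47 = 6610 + 368 + 1924 + 94 = 8996
L = 10740 / 8996 × 100 = 119.3864
Paasche component (current-period weights):
ΣP(Feb 2013)Q(Feb 2013) = 888×12 + 7×53 + 361×4 + 2×59 = 10656 + 371 + 1444 + 118 = 12589
ΣP(Jan 2013)Q(Feb 2013) = 661×12 + 8×53 + 481×4 + 2×59 = 7932 + 424 + 1924 + 118 = 10398
P = 12589 / 10398 × 100 = 121.0714
Fisher = √(L × P) = √(119.3864 × 121.0714) = 120.2259

120.23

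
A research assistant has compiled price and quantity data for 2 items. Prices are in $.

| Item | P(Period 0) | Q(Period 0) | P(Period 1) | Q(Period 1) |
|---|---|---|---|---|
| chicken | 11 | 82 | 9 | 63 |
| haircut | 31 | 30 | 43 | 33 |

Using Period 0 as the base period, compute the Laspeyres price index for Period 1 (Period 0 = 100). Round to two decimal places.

110.70

Laspeyres price index uses base-period quantities as weights.
ΣP(Period 1)·Q(Period 0) = 9×82 + 43×30 = 738 + 1290 = 2028
ΣP(Period 0)·Q(Period 0) = 11×82 + 31×30 = 902 + 930 = 1832
Index = 2028 / 1832 × 100 = 110.6987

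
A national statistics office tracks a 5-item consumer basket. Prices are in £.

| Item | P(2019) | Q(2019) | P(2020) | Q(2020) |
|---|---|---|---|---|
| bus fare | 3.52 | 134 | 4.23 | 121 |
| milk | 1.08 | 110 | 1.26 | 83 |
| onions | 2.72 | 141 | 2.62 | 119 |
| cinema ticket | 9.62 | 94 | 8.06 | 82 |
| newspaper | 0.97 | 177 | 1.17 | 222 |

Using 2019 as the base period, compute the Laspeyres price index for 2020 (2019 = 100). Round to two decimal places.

99.49

Laspeyres price index uses base-period quantities as weights.
ΣP(2020)·Q(2019) = 4.23×134 + 1.26×110 + 2.62×141 + 8.06×94 + 1.17×177 = 566.82 + 138.6 + 369.42 + 757.64 + 207.09 = 2039.57
ΣP(2019)·Q(2019) = 3.52×134 + 1.08×110 + 2.72×141 + 9.62×94 + 0.97×177 = 471.68 + 118.8 + 383.52 + 904.28 + 171.69 = 2049.97
Index = 2039.57 / 2049.97 × 100 = 99.4927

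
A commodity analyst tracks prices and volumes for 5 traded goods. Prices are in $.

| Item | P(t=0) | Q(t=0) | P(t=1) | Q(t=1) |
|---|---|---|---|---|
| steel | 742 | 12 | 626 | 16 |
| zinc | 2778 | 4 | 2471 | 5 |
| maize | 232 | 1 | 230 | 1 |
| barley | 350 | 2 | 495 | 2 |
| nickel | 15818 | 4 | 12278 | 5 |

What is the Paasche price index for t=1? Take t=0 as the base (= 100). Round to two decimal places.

Paasche price index uses current-period quantities as weights.
ΣP(t=1)·Q(t=1) = 626×16 + 2471×5 + 230×1 + 495×2 + 12278×5 = 10016 + 12355 + 230 + 990 + 61390 = 84981
ΣP(t=0)·Q(t=1) = 742×16 + 2778×5 + 232×1 + 350×2 + 15818×5 = 11872 + 13890 + 232 + 700 + 79090 = 105784
Index = 84981 / 105784 × 100 = 80.3345

80.33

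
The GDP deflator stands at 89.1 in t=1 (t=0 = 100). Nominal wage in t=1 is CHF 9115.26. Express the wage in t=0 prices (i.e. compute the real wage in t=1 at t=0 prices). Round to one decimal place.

Real = Nominal ÷ (Index/100) = 9115.26 ÷ (89.1/100)
     = 9115.26 ÷ 0.891 = 10230.3704

10230.4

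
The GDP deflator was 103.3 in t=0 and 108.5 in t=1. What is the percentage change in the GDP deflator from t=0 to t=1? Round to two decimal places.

5.03%

Change = (108.5 − 103.3) / 103.3 × 100
       = 5.2 / 103.3 × 100 = 5.0339%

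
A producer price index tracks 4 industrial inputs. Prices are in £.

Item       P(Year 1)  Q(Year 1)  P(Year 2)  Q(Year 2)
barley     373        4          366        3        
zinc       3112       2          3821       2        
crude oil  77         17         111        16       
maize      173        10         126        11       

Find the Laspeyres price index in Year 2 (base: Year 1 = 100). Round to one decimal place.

Laspeyres price index uses base-period quantities as weights.
ΣP(Year 2)·Q(Year 1) = 366×4 + 3821×2 + 111×17 + 126×10 = 1464 + 7642 + 1887 + 1260 = 12253
ΣP(Year 1)·Q(Year 1) = 373×4 + 3112×2 + 77×17 + 173×10 = 1492 + 6224 + 1309 + 1730 = 10755
Index = 12253 / 10755 × 100 = 113.9284

113.9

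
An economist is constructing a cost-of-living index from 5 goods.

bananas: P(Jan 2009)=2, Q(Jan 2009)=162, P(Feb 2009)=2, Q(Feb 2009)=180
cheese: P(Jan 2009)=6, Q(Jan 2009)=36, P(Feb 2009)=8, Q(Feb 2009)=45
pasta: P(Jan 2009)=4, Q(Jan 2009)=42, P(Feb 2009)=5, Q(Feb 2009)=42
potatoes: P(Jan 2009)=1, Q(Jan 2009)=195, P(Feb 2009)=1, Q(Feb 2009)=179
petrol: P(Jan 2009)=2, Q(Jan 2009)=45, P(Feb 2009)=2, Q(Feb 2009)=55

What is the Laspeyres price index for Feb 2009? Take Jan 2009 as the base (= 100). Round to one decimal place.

Laspeyres price index uses base-period quantities as weights.
ΣP(Feb 2009)·Q(Jan 2009) = 2×162 + 8×36 + 5×42 + 1×195 + 2×45 = 324 + 288 + 210 + 195 + 90 = 1107
ΣP(Jan 2009)·Q(Jan 2009) = 2×162 + 6×36 + 4×42 + 1×195 + 2×45 = 324 + 216 + 168 + 195 + 90 = 993
Index = 1107 / 993 × 100 = 111.4804

111.5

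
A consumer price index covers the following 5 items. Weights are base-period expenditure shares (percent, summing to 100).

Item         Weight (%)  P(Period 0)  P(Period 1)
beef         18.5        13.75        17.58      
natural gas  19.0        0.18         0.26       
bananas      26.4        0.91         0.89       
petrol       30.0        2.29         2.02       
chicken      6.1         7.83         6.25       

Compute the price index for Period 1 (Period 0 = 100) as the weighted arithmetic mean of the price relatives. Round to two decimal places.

beef: 18.5 × (17.58/13.75) = 18.5 × 1.278545 = 23.6531
natural gas: 19.0 × (0.26/0.18) = 19.0 × 1.444444 = 27.4444
bananas: 26.4 × (0.89/0.91) = 26.4 × 0.978022 = 25.8198
petrol: 30.0 × (2.02/2.29) = 30.0 × 0.882096 = 26.4629
chicken: 6.1 × (6.25/7.83) = 6.1 × 0.798212 = 4.8691
Index = Σ wᵢ·(p₁ᵢ/p₀ᵢ) = 23.6531 + 27.4444 + 25.8198 + 26.4629 + 4.8691 = 108.2493

108.25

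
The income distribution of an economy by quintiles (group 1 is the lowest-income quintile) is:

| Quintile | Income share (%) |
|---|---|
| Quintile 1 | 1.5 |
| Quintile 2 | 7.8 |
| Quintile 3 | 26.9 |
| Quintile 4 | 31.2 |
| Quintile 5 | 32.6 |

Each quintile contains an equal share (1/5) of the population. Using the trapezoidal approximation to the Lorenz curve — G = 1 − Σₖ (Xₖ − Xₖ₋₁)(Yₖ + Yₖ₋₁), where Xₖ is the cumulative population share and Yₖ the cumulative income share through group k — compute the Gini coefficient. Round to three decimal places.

0.342

Cumulative income shares Yₖ: 0.0150, 0.0930, 0.3620, 0.6740, 1.0000
Σ (Xₖ−Xₖ₋₁)(Yₖ+Yₖ₋₁) = (1/5)(0.0150+0.0000) + (1/5)(0.0930+0.0150) + (1/5)(0.3620+0.0930) + (1/5)(0.6740+0.3620) + (1/5)(1.0000+0.6740)
  = 0.0030 + 0.0216 + 0.0910 + 0.2072 + 0.3348 = 0.6576
G = 1 − 0.6576 = 0.3424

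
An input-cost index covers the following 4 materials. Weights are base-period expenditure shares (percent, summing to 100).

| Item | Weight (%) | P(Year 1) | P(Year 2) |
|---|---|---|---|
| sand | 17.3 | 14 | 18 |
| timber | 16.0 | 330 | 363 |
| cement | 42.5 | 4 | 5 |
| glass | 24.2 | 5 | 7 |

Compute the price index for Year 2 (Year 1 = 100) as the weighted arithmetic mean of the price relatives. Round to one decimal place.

sand: 17.3 × (18/14) = 17.3 × 1.285714 = 22.2429
timber: 16.0 × (363/330) = 16.0 × 1.100000 = 17.6000
cement: 42.5 × (5/4) = 42.5 × 1.250000 = 53.1250
glass: 24.2 × (7/5) = 24.2 × 1.400000 = 33.8800
Index = Σ wᵢ·(p₁ᵢ/p₀ᵢ) = 22.2429 + 17.6000 + 53.1250 + 33.8800 = 126.8479

126.8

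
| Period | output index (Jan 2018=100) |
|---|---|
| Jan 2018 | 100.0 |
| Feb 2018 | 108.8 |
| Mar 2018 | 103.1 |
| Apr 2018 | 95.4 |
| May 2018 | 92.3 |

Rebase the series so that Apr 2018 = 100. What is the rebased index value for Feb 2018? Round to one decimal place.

114.0

Rebased(Feb 2018) = 108.8 / 95.4 × 100 = 114.0461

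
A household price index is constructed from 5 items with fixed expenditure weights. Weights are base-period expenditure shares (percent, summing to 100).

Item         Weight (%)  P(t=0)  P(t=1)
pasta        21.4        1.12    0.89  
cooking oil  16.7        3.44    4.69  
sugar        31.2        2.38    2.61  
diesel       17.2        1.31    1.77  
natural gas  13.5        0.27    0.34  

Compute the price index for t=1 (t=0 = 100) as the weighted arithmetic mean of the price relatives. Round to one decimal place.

pasta: 21.4 × (0.89/1.12) = 21.4 × 0.794643 = 17.0054
cooking oil: 16.7 × (4.69/3.44) = 16.7 × 1.363372 = 22.7683
sugar: 31.2 × (2.61/2.38) = 31.2 × 1.096639 = 34.2151
diesel: 17.2 × (1.77/1.31) = 17.2 × 1.351145 = 23.2397
natural gas: 13.5 × (0.34/0.27) = 13.5 × 1.259259 = 17.0000
Index = Σ wᵢ·(p₁ᵢ/p₀ᵢ) = 17.0054 + 22.7683 + 34.2151 + 23.2397 + 17.0000 = 114.2285

114.2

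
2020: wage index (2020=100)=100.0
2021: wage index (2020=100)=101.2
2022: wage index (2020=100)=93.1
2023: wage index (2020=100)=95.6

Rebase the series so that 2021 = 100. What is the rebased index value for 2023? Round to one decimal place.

Rebased(2023) = 95.6 / 101.2 × 100 = 94.4664

94.5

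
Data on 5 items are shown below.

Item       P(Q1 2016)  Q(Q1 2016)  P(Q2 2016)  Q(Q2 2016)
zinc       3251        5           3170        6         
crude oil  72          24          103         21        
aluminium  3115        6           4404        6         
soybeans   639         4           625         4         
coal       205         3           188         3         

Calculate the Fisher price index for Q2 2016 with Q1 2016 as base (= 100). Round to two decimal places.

119.08

Laspeyres component (base-period weights):
ΣP(Q2 2016)Q(Q1 2016) = 3170×5 + 103×24 + 4404×6 + 625×4 + 188×3 = 15850 + 2472 + 26424 + 2500 + 564 = 47810
ΣP(Q1 2016)Q(Q1 2016) = 3251×5 + 72×24 + 3115×6 + 639×4 + 205×3 = 16255 + 1728 + 18690 + 2556 + 615 = 39844
L = 47810 / 39844 × 100 = 119.9930
Paasche component (current-period weights):
ΣP(Q2 2016)Q(Q2 2016) = 3170×6 + 103×21 + 4404×6 + 625×4 + 188×3 = 19020 + 2163 + 26424 + 2500 + 564 = 50671
ΣP(Q1 2016)Q(Q2 2016) = 3251×6 + 72×21 + 3115×6 + 639×4 + 205×3 = 19506 + 1512 + 18690 + 2556 + 615 = 42879
P = 50671 / 42879 × 100 = 118.1721
Fisher = √(L × P) = √(119.9930 × 118.1721) = 119.0790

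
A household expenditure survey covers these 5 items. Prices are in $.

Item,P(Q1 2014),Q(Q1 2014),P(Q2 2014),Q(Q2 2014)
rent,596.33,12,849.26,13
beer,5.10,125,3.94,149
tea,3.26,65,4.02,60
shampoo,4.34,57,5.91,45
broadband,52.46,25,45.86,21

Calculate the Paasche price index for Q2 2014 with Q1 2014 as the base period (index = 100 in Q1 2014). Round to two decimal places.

130.91

Paasche price index uses current-period quantities as weights.
ΣP(Q2 2014)·Q(Q2 2014) = 849.26×13 + 3.94×149 + 4.02×60 + 5.91×45 + 45.86×21 = 11040.38 + 587.06 + 241.2 + 265.95 + 963.06 = 13097.65
ΣP(Q1 2014)·Q(Q2 2014) = 596.33×13 + 5.10×149 + 3.26×60 + 4.34×45 + 52.46×21 = 7752.29 + 759.9 + 195.6 + 195.3 + 1101.66 = 10004.75
Index = 13097.65 / 10004.75 × 100 = 130.9143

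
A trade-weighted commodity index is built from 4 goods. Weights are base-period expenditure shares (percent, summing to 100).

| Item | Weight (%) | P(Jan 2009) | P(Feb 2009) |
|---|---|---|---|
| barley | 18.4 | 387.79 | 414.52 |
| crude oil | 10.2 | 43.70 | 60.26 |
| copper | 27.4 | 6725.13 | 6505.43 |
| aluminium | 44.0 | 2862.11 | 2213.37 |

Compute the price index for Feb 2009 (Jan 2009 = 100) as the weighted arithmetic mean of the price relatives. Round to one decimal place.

94.3

barley: 18.4 × (414.52/387.79) = 18.4 × 1.068929 = 19.6683
crude oil: 10.2 × (60.26/43.70) = 10.2 × 1.378947 = 14.0653
copper: 27.4 × (6505.43/6725.13) = 27.4 × 0.967331 = 26.5049
aluminium: 44.0 × (2213.37/2862.11) = 44.0 × 0.773335 = 34.0267
Index = Σ wᵢ·(p₁ᵢ/p₀ᵢ) = 19.6683 + 14.0653 + 26.5049 + 34.0267 = 94.2652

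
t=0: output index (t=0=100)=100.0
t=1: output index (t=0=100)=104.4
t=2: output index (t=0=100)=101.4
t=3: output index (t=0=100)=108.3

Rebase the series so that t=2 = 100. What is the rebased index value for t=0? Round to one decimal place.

98.6

Rebased(t=0) = 100.0 / 101.4 × 100 = 98.6193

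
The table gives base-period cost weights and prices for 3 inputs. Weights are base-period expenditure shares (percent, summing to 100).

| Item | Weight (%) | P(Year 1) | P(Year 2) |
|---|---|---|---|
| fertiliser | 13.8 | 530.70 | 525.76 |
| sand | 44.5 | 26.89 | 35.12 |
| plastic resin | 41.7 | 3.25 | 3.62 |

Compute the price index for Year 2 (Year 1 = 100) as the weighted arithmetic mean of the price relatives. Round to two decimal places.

fertiliser: 13.8 × (525.76/530.70) = 13.8 × 0.990692 = 13.6715
sand: 44.5 × (35.12/26.89) = 44.5 × 1.306062 = 58.1197
plastic resin: 41.7 × (3.62/3.25) = 41.7 × 1.113846 = 46.4474
Index = Σ wᵢ·(p₁ᵢ/p₀ᵢ) = 13.6715 + 58.1197 + 46.4474 = 118.2387

118.24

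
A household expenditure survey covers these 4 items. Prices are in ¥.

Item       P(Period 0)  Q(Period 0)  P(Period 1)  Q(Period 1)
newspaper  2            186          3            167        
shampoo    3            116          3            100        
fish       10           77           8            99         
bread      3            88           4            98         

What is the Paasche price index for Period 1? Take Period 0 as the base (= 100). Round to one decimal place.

103.5

Paasche price index uses current-period quantities as weights.
ΣP(Period 1)·Q(Period 1) = 3×167 + 3×100 + 8×99 + 4×98 = 501 + 300 + 792 + 392 = 1985
ΣP(Period 0)·Q(Period 1) = 2×167 + 3×100 + 10×99 + 3×98 = 334 + 300 + 990 + 294 = 1918
Index = 1985 / 1918 × 100 = 103.4932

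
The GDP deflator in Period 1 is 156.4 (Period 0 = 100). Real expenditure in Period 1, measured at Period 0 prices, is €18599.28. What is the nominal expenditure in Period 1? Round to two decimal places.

Nominal = Real × (Index/100) = 18599.28 × (156.4/100)
        = 18599.28 × 1.564 = 29089.2739

29089.27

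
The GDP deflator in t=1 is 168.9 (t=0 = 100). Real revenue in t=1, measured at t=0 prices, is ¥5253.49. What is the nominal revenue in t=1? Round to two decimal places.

Nominal = Real × (Index/100) = 5253.49 × (168.9/100)
        = 5253.49 × 1.689 = 8873.1446

8873.14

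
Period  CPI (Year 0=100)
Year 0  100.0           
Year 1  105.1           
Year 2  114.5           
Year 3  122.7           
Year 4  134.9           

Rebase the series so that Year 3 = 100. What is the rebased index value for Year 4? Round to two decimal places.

109.94

Rebased(Year 4) = 134.9 / 122.7 × 100 = 109.9430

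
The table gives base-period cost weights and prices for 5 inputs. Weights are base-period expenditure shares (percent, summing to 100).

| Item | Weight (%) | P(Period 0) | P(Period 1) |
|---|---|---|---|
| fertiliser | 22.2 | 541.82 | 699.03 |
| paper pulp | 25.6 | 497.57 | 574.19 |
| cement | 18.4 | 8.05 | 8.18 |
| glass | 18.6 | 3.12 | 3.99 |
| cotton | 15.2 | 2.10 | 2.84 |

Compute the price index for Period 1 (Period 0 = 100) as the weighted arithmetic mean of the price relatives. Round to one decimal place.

fertiliser: 22.2 × (699.03/541.82) = 22.2 × 1.290152 = 28.6414
paper pulp: 25.6 × (574.19/497.57) = 25.6 × 1.153988 = 29.5421
cement: 18.4 × (8.18/8.05) = 18.4 × 1.016149 = 18.6971
glass: 18.6 × (3.99/3.12) = 18.6 × 1.278846 = 23.7865
cotton: 15.2 × (2.84/2.10) = 15.2 × 1.352381 = 20.5562
Index = Σ wᵢ·(p₁ᵢ/p₀ᵢ) = 28.6414 + 29.5421 + 18.6971 + 23.7865 + 20.5562 = 121.2233

121.2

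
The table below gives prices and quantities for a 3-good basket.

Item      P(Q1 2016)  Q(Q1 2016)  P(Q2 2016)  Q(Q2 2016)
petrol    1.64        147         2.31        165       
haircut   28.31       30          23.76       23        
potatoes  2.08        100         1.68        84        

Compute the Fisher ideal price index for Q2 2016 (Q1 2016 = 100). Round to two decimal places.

95.72

Laspeyres component (base-period weights):
ΣP(Q2 2016)Q(Q1 2016) = 2.31×147 + 23.76×30 + 1.68×100 = 339.57 + 712.8 + 168 = 1220.37
ΣP(Q1 2016)Q(Q1 2016) = 1.64×147 + 28.31×30 + 2.08×100 = 241.08 + 849.3 + 208 = 1298.38
L = 1220.37 / 1298.38 × 100 = 93.9917
Paasche component (current-period weights):
ΣP(Q2 2016)Q(Q2 2016) = 2.31×165 + 23.76×23 + 1.68×84 = 381.15 + 546.48 + 141.12 = 1068.75
ΣP(Q1 2016)Q(Q2 2016) = 1.64×165 + 28.31×23 + 2.08×84 = 270.6 + 651.13 + 174.72 = 1096.45
P = 1068.75 / 1096.45 × 100 = 97.4737
Fisher = √(L × P) = √(93.9917 × 97.4737) = 95.7169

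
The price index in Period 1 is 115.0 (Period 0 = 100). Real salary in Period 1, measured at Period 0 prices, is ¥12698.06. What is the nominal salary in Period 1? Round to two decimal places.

14602.77

Nominal = Real × (Index/100) = 12698.06 × (115.0/100)
        = 12698.06 × 1.150 = 14602.7690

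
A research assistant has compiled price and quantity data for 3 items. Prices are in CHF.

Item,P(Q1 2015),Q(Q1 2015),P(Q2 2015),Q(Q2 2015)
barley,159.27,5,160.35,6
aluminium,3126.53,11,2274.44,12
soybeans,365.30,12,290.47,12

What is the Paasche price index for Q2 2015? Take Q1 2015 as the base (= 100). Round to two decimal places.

Paasche price index uses current-period quantities as weights.
ΣP(Q2 2015)·Q(Q2 2015) = 160.35×6 + 2274.44×12 + 290.47×12 = 962.1 + 27293.28 + 3485.64 = 31741.02
ΣP(Q1 2015)·Q(Q2 2015) = 159.27×6 + 3126.53×12 + 365.30×12 = 955.62 + 37518.36 + 4383.6 = 42857.58
Index = 31741.02 / 42857.58 × 100 = 74.0616

74.06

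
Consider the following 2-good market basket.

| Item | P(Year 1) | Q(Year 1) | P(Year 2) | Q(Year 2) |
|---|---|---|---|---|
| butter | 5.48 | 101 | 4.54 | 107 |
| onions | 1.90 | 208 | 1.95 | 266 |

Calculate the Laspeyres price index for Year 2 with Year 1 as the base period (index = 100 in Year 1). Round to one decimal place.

91.1

Laspeyres price index uses base-period quantities as weights.
ΣP(Year 2)·Q(Year 1) = 4.54×101 + 1.95×208 = 458.54 + 405.6 = 864.14
ΣP(Year 1)·Q(Year 1) = 5.48×101 + 1.90×208 = 553.48 + 395.2 = 948.68
Index = 864.14 / 948.68 × 100 = 91.0887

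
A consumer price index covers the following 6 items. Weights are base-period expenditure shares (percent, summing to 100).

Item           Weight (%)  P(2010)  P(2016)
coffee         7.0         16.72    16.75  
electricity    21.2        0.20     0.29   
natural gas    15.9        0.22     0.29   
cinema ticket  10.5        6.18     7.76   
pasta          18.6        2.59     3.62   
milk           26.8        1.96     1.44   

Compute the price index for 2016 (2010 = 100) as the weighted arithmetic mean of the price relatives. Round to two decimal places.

117.58

coffee: 7.0 × (16.75/16.72) = 7.0 × 1.001794 = 7.0126
electricity: 21.2 × (0.29/0.20) = 21.2 × 1.450000 = 30.7400
natural gas: 15.9 × (0.29/0.22) = 15.9 × 1.318182 = 20.9591
cinema ticket: 10.5 × (7.76/6.18) = 10.5 × 1.255663 = 13.1845
pasta: 18.6 × (3.62/2.59) = 18.6 × 1.397683 = 25.9969
milk: 26.8 × (1.44/1.96) = 26.8 × 0.734694 = 19.6898
Index = Σ wᵢ·(p₁ᵢ/p₀ᵢ) = 7.0126 + 30.7400 + 20.9591 + 13.1845 + 25.9969 + 19.6898 = 117.5828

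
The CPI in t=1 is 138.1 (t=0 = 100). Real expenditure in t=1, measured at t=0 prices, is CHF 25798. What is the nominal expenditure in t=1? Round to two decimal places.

35627.04

Nominal = Real × (Index/100) = 25798 × (138.1/100)
        = 25798 × 1.381 = 35627.0380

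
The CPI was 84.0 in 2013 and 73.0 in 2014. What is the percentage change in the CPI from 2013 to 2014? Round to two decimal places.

-13.10%

Change = (73.0 − 84.0) / 84.0 × 100
       = -11.0 / 84.0 × 100 = -13.0952%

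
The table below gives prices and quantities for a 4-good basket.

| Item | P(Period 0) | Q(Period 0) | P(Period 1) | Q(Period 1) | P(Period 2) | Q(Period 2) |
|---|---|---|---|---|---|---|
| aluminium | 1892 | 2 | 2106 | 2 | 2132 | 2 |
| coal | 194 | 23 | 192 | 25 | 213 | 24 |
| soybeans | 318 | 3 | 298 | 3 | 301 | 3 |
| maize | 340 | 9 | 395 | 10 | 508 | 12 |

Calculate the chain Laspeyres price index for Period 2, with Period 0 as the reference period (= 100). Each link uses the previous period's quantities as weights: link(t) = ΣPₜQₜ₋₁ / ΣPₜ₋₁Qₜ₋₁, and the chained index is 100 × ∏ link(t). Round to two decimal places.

119.87

Link Period 0→Period 1:
ΣP(Period 1)Q(Period 0) = 2106×2 + 192×23 + 298×3 + 395×9 = 4212 + 4416 + 894 + 3555 = 13077
ΣP(Period 0)Q(Period 0) = 1892×2 + 194×23 + 318×3 + 340×9 = 3784 + 4462 + 954 + 3060 = 12260
link = 13077/12260 = 1.066639
Link Period 1→Period 2:
ΣP(Period 2)Q(Period 1) = 2132×2 + 213×25 + 301×3 + 508×10 = 4264 + 5325 + 903 + 5080 = 15572
ΣP(Period 1)Q(Period 1) = 2106×2 + 192×25 + 298×3 + 395×10 = 4212 + 4800 + 894 + 3950 = 13856
link = 15572/13856 = 1.123845
Chained index = 100 × 1.066639 × 1.123845 = 119.8738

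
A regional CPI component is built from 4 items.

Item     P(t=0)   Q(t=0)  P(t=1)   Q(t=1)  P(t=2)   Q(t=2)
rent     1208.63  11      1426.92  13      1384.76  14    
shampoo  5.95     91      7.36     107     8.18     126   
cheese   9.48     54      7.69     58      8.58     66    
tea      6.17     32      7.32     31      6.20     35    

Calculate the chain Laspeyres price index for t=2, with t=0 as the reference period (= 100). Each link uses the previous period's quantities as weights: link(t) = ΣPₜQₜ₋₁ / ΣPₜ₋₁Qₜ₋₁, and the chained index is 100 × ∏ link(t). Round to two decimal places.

114.39

Link t=0→t=1:
ΣP(t=1)Q(t=0) = 1426.92×11 + 7.36×91 + 7.69×54 + 7.32×32 = 15696.12 + 669.76 + 415.26 + 234.24 = 17015.38
ΣP(t=0)Q(t=0) = 1208.63×11 + 5.95×91 + 9.48×54 + 6.17×32 = 13294.93 + 541.45 + 511.92 + 197.44 = 14545.74
link = 17015.38/14545.74 = 1.169784
Link t=1→t=2:
ΣP(t=2)Q(t=1) = 1384.76×13 + 8.18×107 + 8.58×58 + 6.20×31 = 18001.88 + 875.26 + 497.64 + 192.2 = 19566.98
ΣP(t=1)Q(t=1) = 1426.92×13 + 7.36×107 + 7.69×58 + 7.32×31 = 18549.96 + 787.52 + 446.02 + 226.92 = 20010.42
link = 19566.98/20010.42 = 0.977840
Chained index = 100 × 1.169784 × 0.977840 = 114.3861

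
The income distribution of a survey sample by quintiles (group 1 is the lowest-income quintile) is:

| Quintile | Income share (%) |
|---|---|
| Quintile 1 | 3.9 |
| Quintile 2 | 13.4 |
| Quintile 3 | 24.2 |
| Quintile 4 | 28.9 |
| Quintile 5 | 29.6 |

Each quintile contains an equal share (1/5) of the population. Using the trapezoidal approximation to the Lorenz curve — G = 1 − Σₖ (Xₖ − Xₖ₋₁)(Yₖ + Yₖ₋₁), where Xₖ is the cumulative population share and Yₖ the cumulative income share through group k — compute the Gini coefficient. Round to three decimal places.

0.268

Cumulative income shares Yₖ: 0.0390, 0.1730, 0.4150, 0.7040, 1.0000
Σ (Xₖ−Xₖ₋₁)(Yₖ+Yₖ₋₁) = (1/5)(0.0390+0.0000) + (1/5)(0.1730+0.0390) + (1/5)(0.4150+0.1730) + (1/5)(0.7040+0.4150) + (1/5)(1.0000+0.7040)
  = 0.0078 + 0.0424 + 0.1176 + 0.2238 + 0.3408 = 0.7324
G = 1 − 0.7324 = 0.2676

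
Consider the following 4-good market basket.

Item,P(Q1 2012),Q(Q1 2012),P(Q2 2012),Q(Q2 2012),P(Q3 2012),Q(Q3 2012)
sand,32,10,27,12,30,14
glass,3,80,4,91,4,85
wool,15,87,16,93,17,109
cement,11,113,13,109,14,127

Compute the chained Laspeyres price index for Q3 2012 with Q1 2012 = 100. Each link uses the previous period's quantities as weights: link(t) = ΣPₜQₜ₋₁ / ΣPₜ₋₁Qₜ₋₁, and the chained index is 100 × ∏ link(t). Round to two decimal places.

Link Q1 2012→Q2 2012:
ΣP(Q2 2012)Q(Q1 2012) = 27×10 + 4×80 + 16×87 + 13×113 = 270 + 320 + 1392 + 1469 = 3451
ΣP(Q1 2012)Q(Q1 2012) = 32×10 + 3×80 + 15×87 + 11×113 = 320 + 240 + 1305 + 1243 = 3108
link = 3451/3108 = 1.110360
Link Q2 2012→Q3 2012:
ΣP(Q3 2012)Q(Q2 2012) = 30×12 + 4×91 + 17×93 + 14×109 = 360 + 364 + 1581 + 1526 = 3831
ΣP(Q2 2012)Q(Q2 2012) = 27×12 + 4×91 + 16×93 + 13×109 = 324 + 364 + 1488 + 1417 = 3593
link = 3831/3593 = 1.066240
Chained index = 100 × 1.110360 × 1.066240 = 118.3911

118.39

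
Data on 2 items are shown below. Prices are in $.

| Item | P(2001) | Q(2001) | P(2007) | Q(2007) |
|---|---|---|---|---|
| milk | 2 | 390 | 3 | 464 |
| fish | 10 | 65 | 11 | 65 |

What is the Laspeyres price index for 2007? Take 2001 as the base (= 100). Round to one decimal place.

131.8

Laspeyres price index uses base-period quantities as weights.
ΣP(2007)·Q(2001) = 3×390 + 11×65 = 1170 + 715 = 1885
ΣP(2001)·Q(2001) = 2×390 + 10×65 = 780 + 650 = 1430
Index = 1885 / 1430 × 100 = 131.8182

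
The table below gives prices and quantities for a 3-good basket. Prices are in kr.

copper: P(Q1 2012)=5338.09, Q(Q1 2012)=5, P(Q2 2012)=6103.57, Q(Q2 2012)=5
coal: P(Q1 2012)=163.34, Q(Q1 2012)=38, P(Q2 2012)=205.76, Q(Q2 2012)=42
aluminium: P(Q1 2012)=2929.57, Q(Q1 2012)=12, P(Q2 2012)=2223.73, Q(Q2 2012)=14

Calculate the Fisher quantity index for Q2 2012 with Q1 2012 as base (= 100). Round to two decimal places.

108.84

Laspeyres component (base-period weights):
ΣP(Q1 2012)Q(Q2 2012) = 5338.09×5 + 163.34×42 + 2929.57×14 = 26690.45 + 6860.28 + 41013.98 = 74564.71
ΣP(Q1 2012)Q(Q1 2012) = 5338.09×5 + 163.34×38 + 2929.57×12 = 26690.45 + 6206.92 + 35154.84 = 68052.21
L = 74564.71 / 68052.21 × 100 = 109.5699
Paasche component (current-period weights):
ΣP(Q2 2012)Q(Q2 2012) = 6103.57×5 + 205.76×42 + 2223.73×14 = 30517.85 + 8641.92 + 31132.22 = 70291.99
ΣP(Q2 2012)Q(Q1 2012) = 6103.57×5 + 205.76×38 + 2223.73×12 = 30517.85 + 7818.88 + 26684.76 = 65021.49
P = 70291.99 / 65021.49 × 100 = 108.1058
Fisher = √(L × P) = √(109.5699 × 108.1058) = 108.8354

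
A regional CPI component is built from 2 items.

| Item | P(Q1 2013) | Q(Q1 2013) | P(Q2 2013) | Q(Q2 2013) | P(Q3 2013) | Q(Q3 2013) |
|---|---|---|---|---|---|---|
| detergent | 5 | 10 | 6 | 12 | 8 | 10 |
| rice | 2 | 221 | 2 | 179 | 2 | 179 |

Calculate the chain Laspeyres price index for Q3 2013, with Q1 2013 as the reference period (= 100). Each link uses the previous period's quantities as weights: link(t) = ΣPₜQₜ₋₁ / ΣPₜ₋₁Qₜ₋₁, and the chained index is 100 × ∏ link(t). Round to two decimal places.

107.73

Link Q1 2013→Q2 2013:
ΣP(Q2 2013)Q(Q1 2013) = 6×10 + 2×221 = 60 + 442 = 502
ΣP(Q1 2013)Q(Q1 2013) = 5×10 + 2×221 = 50 + 442 = 492
link = 502/492 = 1.020325
Link Q2 2013→Q3 2013:
ΣP(Q3 2013)Q(Q2 2013) = 8×12 + 2×179 = 96 + 358 = 454
ΣP(Q2 2013)Q(Q2 2013) = 6×12 + 2×179 = 72 + 358 = 430
link = 454/430 = 1.055814
Chained index = 100 × 1.020325 × 1.055814 = 107.7274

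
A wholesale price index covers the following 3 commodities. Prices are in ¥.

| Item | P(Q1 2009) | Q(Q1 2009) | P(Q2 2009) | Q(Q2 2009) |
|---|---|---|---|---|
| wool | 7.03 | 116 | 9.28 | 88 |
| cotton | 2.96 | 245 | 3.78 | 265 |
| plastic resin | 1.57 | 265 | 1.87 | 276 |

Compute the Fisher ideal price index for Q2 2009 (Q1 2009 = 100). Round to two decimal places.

Laspeyres component (base-period weights):
ΣP(Q2 2009)Q(Q1 2009) = 9.28×116 + 3.78×245 + 1.87×265 = 1076.48 + 926.1 + 495.55 = 2498.13
ΣP(Q1 2009)Q(Q1 2009) = 7.03×116 + 2.96×245 + 1.57×265 = 815.48 + 725.2 + 416.05 = 1956.73
L = 2498.13 / 1956.73 × 100 = 127.6686
Paasche component (current-period weights):
ΣP(Q2 2009)Q(Q2 2009) = 9.28×88 + 3.78×265 + 1.87×276 = 816.64 + 1001.7 + 516.12 = 2334.46
ΣP(Q1 2009)Q(Q2 2009) = 7.03×88 + 2.96×265 + 1.57×276 = 618.64 + 784.4 + 433.32 = 1836.36
P = 2334.46 / 1836.36 × 100 = 127.1243
Fisher = √(L × P) = √(127.6686 × 127.1243) = 127.3962

127.40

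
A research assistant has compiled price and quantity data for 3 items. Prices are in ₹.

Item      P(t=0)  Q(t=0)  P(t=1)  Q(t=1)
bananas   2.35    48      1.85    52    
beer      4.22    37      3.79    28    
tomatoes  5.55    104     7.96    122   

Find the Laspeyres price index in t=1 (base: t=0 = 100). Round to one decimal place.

Laspeyres price index uses base-period quantities as weights.
ΣP(t=1)·Q(t=0) = 1.85×48 + 3.79×37 + 7.96×104 = 88.8 + 140.23 + 827.84 = 1056.87
ΣP(t=0)·Q(t=0) = 2.35×48 + 4.22×37 + 5.55×104 = 112.8 + 156.14 + 577.2 = 846.14
Index = 1056.87 / 846.14 × 100 = 124.9049

124.9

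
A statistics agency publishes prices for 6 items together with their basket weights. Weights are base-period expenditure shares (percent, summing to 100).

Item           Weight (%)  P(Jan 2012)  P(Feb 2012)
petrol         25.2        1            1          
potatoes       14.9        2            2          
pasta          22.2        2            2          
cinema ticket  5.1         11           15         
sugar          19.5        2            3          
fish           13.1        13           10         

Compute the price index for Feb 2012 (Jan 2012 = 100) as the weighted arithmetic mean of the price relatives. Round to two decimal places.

108.58

petrol: 25.2 × (1/1) = 25.2 × 1.000000 = 25.2000
potatoes: 14.9 × (2/2) = 14.9 × 1.000000 = 14.9000
pasta: 22.2 × (2/2) = 22.2 × 1.000000 = 22.2000
cinema ticket: 5.1 × (15/11) = 5.1 × 1.363636 = 6.9545
sugar: 19.5 × (3/2) = 19.5 × 1.500000 = 29.2500
fish: 13.1 × (10/13) = 13.1 × 0.769231 = 10.0769
Index = Σ wᵢ·(p₁ᵢ/p₀ᵢ) = 25.2000 + 14.9000 + 22.2000 + 6.9545 + 29.2500 + 10.0769 = 108.5815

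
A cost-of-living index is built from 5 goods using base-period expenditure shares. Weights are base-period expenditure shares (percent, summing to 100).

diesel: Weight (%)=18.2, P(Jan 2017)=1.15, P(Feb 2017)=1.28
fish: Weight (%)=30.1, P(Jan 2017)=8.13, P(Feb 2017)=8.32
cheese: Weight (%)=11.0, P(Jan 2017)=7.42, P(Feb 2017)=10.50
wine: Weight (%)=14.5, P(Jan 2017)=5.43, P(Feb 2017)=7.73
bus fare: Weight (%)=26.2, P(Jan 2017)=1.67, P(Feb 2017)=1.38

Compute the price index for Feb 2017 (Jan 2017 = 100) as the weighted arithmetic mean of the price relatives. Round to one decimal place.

108.9

diesel: 18.2 × (1.28/1.15) = 18.2 × 1.113043 = 20.2574
fish: 30.1 × (8.32/8.13) = 30.1 × 1.023370 = 30.8034
cheese: 11.0 × (10.50/7.42) = 11.0 × 1.415094 = 15.5660
wine: 14.5 × (7.73/5.43) = 14.5 × 1.423573 = 20.6418
bus fare: 26.2 × (1.38/1.67) = 26.2 × 0.826347 = 21.6503
Index = Σ wᵢ·(p₁ᵢ/p₀ᵢ) = 20.2574 + 30.8034 + 15.5660 + 20.6418 + 21.6503 = 108.9190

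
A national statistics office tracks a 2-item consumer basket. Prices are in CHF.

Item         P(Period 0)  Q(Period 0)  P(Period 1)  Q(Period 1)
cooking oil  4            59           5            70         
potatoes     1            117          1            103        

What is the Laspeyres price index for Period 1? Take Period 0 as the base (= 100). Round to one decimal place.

116.7

Laspeyres price index uses base-period quantities as weights.
ΣP(Period 1)·Q(Period 0) = 5×59 + 1×117 = 295 + 117 = 412
ΣP(Period 0)·Q(Period 0) = 4×59 + 1×117 = 236 + 117 = 353
Index = 412 / 353 × 100 = 116.7139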